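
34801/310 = 112 + 81/310 = 112.26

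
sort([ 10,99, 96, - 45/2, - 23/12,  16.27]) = [ - 45/2, - 23/12, 10, 16.27 , 96,99]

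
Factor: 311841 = 3^2*34649^1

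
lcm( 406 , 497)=28826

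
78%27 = 24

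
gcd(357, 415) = 1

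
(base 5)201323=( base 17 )1563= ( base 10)6463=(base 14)24D9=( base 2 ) 1100100111111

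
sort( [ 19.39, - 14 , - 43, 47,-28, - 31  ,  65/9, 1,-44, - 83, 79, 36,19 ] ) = [ - 83, - 44, - 43, - 31 , - 28, - 14, 1 , 65/9, 19, 19.39,36, 47 , 79 ] 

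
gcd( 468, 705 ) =3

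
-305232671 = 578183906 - 883416577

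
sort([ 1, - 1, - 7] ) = [ - 7 , - 1 , 1]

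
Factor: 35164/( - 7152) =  - 2^( - 2) * 3^ ( - 1)*59^1 = - 59/12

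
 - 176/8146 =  - 88/4073 =- 0.02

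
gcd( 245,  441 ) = 49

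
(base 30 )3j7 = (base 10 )3277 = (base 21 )791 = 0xccd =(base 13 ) 1651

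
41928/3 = 13976 = 13976.00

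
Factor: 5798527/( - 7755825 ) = - 3^( -1)*5^(- 2 )*11^( - 1 )*17^( - 1) * 79^( - 1)*828361^1= - 828361/1107975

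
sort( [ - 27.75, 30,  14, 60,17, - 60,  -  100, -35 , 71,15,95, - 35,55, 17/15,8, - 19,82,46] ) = [ - 100,-60, - 35, - 35, - 27.75, - 19,17/15,8,14, 15,17,30 , 46,55, 60,  71,82,95 ]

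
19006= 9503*2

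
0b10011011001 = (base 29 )1dn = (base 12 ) 875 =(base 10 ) 1241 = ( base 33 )14K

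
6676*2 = 13352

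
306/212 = 1 + 47/106 = 1.44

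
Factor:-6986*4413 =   -  2^1*3^1* 7^1*499^1*1471^1= -30829218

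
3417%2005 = 1412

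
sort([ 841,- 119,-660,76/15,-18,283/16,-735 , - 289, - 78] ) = [ - 735,-660, - 289, -119, -78,  -  18,76/15,  283/16, 841]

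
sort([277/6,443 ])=[277/6, 443] 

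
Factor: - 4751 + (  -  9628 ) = -3^1*4793^1 = -14379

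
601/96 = 601/96  =  6.26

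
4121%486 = 233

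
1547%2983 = 1547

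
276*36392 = 10044192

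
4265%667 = 263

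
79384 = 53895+25489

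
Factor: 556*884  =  2^4*13^1*17^1*139^1= 491504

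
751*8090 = 6075590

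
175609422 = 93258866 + 82350556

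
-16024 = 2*( - 8012)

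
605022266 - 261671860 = 343350406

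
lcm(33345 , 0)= 0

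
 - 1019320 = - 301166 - 718154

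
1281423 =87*14729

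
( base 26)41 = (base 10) 105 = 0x69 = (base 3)10220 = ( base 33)36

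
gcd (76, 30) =2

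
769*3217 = 2473873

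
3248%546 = 518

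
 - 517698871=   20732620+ - 538431491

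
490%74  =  46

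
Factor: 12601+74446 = 87047 = 61^1  *1427^1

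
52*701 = 36452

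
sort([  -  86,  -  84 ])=[-86, - 84 ]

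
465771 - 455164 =10607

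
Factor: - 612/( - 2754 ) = 2/9= 2^1*3^( - 2)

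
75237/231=25079/77 =325.70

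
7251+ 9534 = 16785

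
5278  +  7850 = 13128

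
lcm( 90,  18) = 90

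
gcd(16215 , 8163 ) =3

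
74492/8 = 18623/2  =  9311.50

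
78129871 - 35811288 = 42318583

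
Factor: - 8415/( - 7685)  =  1683/1537  =  3^2 * 11^1*17^1* 29^( - 1) * 53^( - 1)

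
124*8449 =1047676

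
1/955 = 1/955 =0.00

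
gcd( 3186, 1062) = 1062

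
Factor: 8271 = 3^2*919^1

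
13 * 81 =1053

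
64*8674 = 555136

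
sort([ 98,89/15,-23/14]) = [ - 23/14 , 89/15, 98 ] 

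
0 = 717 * 0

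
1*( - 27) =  - 27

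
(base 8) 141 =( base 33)2v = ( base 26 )3j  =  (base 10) 97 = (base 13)76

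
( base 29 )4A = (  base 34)3O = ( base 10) 126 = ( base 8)176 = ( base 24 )56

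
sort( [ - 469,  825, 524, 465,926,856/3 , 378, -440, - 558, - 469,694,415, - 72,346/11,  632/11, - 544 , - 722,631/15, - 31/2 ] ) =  [ - 722, - 558, - 544, - 469,-469,-440,  -  72,  -  31/2, 346/11,631/15,632/11,856/3, 378,415,465,524,694 , 825,926 ]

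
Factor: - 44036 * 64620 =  -2845606320 = - 2^4*3^2 * 5^1 *101^1*109^1*359^1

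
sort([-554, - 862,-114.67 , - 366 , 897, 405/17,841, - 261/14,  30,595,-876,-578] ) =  [-876, - 862, - 578,- 554,- 366, - 114.67,- 261/14,  405/17, 30, 595,841,897]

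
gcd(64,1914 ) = 2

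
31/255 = 31/255 = 0.12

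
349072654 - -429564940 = 778637594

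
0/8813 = 0 = 0.00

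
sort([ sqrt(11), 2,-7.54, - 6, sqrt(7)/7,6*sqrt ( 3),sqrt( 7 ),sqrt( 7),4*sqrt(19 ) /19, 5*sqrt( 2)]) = [ - 7.54, -6,sqrt( 7 )/7,4*sqrt ( 19) /19, 2,  sqrt( 7),  sqrt( 7),  sqrt( 11 ), 5 * sqrt ( 2),6*sqrt(3) ] 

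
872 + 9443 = 10315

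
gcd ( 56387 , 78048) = 1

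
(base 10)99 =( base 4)1203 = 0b1100011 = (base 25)3O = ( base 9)120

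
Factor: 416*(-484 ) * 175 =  - 35235200 = - 2^7*5^2*7^1*11^2*13^1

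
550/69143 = 550/69143  =  0.01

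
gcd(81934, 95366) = 2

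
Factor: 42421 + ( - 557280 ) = -514859^1 = - 514859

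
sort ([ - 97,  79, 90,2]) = [ - 97 , 2,  79,  90 ]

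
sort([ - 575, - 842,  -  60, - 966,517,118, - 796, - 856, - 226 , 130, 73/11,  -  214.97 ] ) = [ - 966, - 856, - 842, - 796, - 575, - 226,  -  214.97, - 60, 73/11, 118,130, 517]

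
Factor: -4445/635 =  - 7^1  =  - 7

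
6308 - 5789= 519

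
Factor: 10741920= 2^5*3^1*5^1*7^1*23^1 * 139^1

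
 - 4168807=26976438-31145245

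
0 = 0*174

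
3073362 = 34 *90393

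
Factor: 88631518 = 2^1 * 751^1 * 59009^1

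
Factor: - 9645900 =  - 2^2*3^1*5^2*11^1*37^1*79^1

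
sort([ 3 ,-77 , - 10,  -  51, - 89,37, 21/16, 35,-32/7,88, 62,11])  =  [ - 89, - 77,-51 , - 10 , - 32/7, 21/16,3,  11 , 35,37,62, 88 ]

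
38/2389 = 38/2389 = 0.02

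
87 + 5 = 92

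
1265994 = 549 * 2306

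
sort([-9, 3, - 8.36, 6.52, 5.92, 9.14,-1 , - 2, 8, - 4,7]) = [  -  9, - 8.36, - 4, - 2,- 1, 3, 5.92,6.52, 7, 8, 9.14 ]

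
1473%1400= 73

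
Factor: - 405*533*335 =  - 72314775 = - 3^4*5^2*13^1*41^1*67^1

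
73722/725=101 + 497/725= 101.69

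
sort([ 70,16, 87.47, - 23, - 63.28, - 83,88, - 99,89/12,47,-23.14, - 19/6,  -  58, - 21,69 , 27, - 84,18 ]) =[ - 99,  -  84, - 83, - 63.28, - 58, - 23.14, - 23, - 21,-19/6,89/12 , 16,18,27 , 47,  69,70,  87.47,88] 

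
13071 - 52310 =-39239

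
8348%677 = 224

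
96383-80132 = 16251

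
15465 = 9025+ 6440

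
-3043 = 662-3705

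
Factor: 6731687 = 197^1 * 34171^1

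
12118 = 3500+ 8618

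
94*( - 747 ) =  -70218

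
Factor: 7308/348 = 3^1*7^1= 21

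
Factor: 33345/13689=3^(-1)*5^1*13^( - 1)*19^1=95/39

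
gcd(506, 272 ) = 2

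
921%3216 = 921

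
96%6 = 0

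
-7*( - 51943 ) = 363601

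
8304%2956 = 2392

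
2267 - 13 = 2254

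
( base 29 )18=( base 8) 45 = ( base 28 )19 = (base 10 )37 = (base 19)1I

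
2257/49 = 2257/49 =46.06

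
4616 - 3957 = 659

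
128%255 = 128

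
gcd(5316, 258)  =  6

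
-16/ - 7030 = 8/3515= 0.00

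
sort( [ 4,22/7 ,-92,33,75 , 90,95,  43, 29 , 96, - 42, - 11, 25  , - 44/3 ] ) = [ - 92, - 42, - 44/3,  -  11, 22/7,4, 25,29,33, 43,75,90, 95,96]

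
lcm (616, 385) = 3080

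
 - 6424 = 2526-8950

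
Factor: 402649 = 13^1*47^1*659^1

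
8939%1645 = 714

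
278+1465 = 1743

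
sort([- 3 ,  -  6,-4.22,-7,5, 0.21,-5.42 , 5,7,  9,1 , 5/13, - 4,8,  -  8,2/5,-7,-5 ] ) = [ - 8,-7,-7 , - 6, - 5.42, - 5, -4.22, - 4 , - 3,0.21,5/13, 2/5,  1,5,5,7,8,9 ]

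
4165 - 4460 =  -295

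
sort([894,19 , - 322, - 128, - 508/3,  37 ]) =[ - 322, - 508/3, - 128,19,37,  894 ]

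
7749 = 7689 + 60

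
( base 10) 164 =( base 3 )20002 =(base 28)5o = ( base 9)202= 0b10100100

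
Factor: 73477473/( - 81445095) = -24492491/27148365 = - 3^(-4)*5^ ( - 1 )*1303^1*18797^1*67033^ ( - 1) 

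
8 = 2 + 6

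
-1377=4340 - 5717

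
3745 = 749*5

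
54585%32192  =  22393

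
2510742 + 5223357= 7734099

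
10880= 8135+2745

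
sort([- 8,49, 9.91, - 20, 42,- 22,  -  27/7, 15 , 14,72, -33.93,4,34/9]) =[ - 33.93, - 22, - 20, - 8, - 27/7, 34/9,  4,  9.91, 14 , 15,42, 49, 72]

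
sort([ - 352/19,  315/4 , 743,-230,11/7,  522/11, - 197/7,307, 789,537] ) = [ - 230, - 197/7,-352/19,11/7 , 522/11, 315/4, 307,537,743,789] 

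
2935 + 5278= 8213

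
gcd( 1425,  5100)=75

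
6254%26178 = 6254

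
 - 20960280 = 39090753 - 60051033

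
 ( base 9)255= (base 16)d4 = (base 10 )212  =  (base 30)72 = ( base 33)6E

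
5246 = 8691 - 3445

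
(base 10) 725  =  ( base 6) 3205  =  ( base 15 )335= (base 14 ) 39b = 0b1011010101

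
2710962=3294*823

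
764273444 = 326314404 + 437959040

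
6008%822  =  254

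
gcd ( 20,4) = 4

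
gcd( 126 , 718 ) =2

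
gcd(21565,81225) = 95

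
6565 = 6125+440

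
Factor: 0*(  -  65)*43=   0^1 = 0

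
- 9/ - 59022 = 1/6558 = 0.00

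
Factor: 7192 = 2^3*29^1*31^1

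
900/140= 45/7 = 6.43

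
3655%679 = 260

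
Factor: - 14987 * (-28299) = 424117113 = 3^1*7^1*2141^1*9433^1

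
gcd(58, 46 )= 2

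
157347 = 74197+83150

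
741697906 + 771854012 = 1513551918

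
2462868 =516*4773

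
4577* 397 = 1817069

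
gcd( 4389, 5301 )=57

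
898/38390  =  449/19195=0.02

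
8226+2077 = 10303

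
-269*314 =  - 84466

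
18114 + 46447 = 64561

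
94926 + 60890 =155816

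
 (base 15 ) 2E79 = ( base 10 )10014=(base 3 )111201220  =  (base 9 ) 14656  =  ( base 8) 23436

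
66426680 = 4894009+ 61532671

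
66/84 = 11/14 = 0.79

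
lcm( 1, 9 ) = 9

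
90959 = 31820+59139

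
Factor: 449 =449^1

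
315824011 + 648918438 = 964742449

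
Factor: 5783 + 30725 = 36508 = 2^2 * 9127^1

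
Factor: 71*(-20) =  - 2^2*5^1*71^1 = - 1420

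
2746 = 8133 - 5387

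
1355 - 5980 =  - 4625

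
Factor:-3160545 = -3^1*5^1*23^1*9161^1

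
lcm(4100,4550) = 373100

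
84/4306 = 42/2153 = 0.02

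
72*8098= 583056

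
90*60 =5400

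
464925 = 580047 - 115122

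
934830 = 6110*153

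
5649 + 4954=10603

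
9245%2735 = 1040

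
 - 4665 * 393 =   -  1833345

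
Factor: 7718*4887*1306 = 49259532996 =2^2 * 3^3 * 17^1*181^1 * 227^1*653^1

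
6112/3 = 6112/3 = 2037.33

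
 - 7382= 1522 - 8904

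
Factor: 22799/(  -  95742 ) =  - 2^( - 1)*3^( - 5)*7^1 * 197^(-1 )*3257^1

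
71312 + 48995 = 120307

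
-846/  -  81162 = 47/4509= 0.01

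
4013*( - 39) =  - 156507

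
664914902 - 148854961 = 516059941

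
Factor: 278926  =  2^1*89^1*1567^1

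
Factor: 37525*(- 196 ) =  - 7354900 = - 2^2*5^2*7^2 * 19^1*79^1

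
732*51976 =38046432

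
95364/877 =95364/877  =  108.74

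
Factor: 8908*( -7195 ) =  - 64093060 = -2^2*5^1*17^1*131^1*1439^1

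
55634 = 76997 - 21363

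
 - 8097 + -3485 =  - 11582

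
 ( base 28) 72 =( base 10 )198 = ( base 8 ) 306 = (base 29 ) 6o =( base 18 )b0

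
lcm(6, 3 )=6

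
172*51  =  8772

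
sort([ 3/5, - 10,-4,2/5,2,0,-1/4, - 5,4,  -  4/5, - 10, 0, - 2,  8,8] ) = [-10, - 10,  -  5, - 4, - 2, - 4/5,-1/4, 0,0, 2/5,3/5,2,4,8, 8 ]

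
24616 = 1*24616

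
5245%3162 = 2083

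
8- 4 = 4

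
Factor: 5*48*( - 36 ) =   -  2^6*3^3*5^1 = - 8640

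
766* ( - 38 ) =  - 29108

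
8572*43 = 368596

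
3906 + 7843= 11749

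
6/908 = 3/454 = 0.01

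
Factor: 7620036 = 2^2*3^1 * 635003^1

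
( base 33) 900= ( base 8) 23111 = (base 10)9801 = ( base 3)111110000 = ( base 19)182G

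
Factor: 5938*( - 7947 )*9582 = -452167738452=- 2^2* 3^3*883^1 * 1597^1*2969^1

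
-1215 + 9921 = 8706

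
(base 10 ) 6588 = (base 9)10030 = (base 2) 1100110111100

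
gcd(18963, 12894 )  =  21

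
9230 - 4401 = 4829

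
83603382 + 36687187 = 120290569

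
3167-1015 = 2152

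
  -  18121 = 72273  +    -  90394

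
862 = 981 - 119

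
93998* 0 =0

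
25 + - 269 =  - 244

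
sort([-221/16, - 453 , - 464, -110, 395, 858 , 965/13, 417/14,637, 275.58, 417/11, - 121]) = [  -  464,-453,-121, - 110,-221/16, 417/14,417/11, 965/13, 275.58, 395,  637,858]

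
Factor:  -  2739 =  - 3^1*11^1*83^1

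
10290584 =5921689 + 4368895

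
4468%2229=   10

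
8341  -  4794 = 3547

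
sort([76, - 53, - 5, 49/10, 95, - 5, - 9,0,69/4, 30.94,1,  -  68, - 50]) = [ - 68, - 53, - 50, - 9, - 5, - 5 , 0,1,49/10, 69/4,30.94, 76,95]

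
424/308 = 1 + 29/77 = 1.38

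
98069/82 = 98069/82 = 1195.96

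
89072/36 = 22268/9 = 2474.22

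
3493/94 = 3493/94=37.16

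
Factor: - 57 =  - 3^1*19^1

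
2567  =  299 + 2268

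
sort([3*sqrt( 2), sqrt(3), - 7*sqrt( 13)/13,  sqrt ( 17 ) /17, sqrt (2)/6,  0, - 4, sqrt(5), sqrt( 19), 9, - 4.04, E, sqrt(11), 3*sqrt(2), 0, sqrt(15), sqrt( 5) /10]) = [ - 4.04, - 4, - 7 * sqrt( 13) /13,0,0, sqrt( 5 )/10,  sqrt (2) /6,sqrt(17 )/17,sqrt( 3), sqrt( 5), E, sqrt( 11 ), sqrt(15),3*sqrt(2 ),3*sqrt( 2),  sqrt( 19),9 ]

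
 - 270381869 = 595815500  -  866197369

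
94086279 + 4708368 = 98794647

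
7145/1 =7145 =7145.00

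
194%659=194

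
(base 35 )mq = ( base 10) 796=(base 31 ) PL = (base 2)1100011100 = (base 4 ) 30130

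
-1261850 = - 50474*25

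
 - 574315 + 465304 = - 109011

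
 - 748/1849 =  - 748/1849 = - 0.40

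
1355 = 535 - - 820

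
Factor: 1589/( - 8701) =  - 11^( - 1 )*113^( - 1 )*227^1 = -227/1243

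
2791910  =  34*82115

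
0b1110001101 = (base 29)12a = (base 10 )909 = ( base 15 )409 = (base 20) 259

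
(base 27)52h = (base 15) 117B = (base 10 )3716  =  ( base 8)7204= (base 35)316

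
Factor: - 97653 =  - 3^1*43^1*757^1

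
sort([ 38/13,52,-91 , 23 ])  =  [ - 91, 38/13 , 23 , 52 ] 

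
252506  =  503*502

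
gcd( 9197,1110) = 1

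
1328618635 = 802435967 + 526182668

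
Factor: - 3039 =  - 3^1*1013^1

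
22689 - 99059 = -76370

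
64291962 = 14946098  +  49345864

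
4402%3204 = 1198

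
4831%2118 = 595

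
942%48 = 30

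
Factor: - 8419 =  - 8419^1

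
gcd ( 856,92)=4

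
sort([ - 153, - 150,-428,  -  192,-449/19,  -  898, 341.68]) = [ - 898, - 428, - 192,-153,-150, - 449/19, 341.68]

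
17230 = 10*1723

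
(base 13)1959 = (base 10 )3792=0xed0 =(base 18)bcc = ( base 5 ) 110132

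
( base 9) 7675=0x1619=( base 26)89f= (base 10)5657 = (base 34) 4UD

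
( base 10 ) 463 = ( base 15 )20D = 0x1cf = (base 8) 717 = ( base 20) 133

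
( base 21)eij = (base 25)ACL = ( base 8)14653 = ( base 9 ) 10011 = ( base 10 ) 6571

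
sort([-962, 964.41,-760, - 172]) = [ - 962,-760, - 172,  964.41 ] 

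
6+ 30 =36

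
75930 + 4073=80003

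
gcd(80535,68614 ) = 91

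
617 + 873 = 1490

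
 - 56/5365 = - 56/5365 = - 0.01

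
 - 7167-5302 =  - 12469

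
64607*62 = 4005634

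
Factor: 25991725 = 5^2*17^1*23^1*2659^1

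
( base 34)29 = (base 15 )52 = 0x4D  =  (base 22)3B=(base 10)77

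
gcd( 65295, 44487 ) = 9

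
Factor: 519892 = 2^2*23^1*5651^1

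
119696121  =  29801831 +89894290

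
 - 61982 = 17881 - 79863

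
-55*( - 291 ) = 16005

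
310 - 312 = - 2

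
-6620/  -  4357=6620/4357  =  1.52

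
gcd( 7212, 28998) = 6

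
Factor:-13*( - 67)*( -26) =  - 22646 = - 2^1*13^2*67^1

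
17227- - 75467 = 92694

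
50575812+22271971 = 72847783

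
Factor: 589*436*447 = 2^2*3^1*19^1*31^1*109^1*149^1 = 114791388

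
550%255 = 40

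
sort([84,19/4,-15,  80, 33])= [ - 15,19/4, 33,80,84]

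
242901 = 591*411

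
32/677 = 32/677 =0.05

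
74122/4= 18530+1/2 = 18530.50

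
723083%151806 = 115859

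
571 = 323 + 248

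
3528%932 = 732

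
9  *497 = 4473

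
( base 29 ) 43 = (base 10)119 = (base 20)5J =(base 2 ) 1110111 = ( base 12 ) 9b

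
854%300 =254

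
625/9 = 69  +  4/9 = 69.44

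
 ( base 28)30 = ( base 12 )70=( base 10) 84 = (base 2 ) 1010100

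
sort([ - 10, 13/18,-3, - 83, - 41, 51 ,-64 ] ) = [ - 83, - 64, - 41, - 10, - 3, 13/18, 51 ]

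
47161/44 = 1071 + 37/44 = 1071.84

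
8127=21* 387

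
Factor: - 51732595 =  - 5^1*10346519^1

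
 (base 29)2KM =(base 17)7F6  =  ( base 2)100011101100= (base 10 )2284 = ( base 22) 4fi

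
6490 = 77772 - 71282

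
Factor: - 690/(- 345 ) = 2^1 =2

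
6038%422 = 130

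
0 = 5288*0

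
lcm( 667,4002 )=4002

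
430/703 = 430/703 = 0.61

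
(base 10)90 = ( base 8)132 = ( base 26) 3C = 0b1011010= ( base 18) 50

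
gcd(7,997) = 1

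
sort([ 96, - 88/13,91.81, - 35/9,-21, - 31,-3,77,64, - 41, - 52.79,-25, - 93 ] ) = [ - 93, - 52.79, - 41,-31, - 25 , - 21, - 88/13, - 35/9,  -  3,64,77,91.81,96]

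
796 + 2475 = 3271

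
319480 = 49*6520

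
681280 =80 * 8516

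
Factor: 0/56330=0= 0^1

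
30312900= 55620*545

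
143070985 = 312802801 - 169731816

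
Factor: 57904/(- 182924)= - 2^2*11^1*139^( - 1) = -44/139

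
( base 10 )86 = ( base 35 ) 2G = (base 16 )56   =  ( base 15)5b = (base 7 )152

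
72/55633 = 72/55633 = 0.00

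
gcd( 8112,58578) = 78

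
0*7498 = 0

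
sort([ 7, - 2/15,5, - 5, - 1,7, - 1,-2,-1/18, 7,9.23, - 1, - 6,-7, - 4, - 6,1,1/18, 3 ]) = [ - 7, - 6 , - 6, - 5, - 4, - 2, -1, -1,-1, - 2/15,-1/18,1/18,  1, 3, 5,7, 7,7,9.23 ] 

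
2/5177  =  2/5177 =0.00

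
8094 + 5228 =13322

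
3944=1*3944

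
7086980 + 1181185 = 8268165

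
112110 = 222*505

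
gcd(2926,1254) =418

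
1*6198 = 6198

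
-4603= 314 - 4917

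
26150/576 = 13075/288 = 45.40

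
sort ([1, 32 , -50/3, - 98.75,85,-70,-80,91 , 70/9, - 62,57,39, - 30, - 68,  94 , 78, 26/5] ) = [ - 98.75, - 80,-70,-68, - 62, - 30, - 50/3, 1,26/5, 70/9,32 , 39,57,78, 85,91, 94] 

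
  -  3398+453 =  -2945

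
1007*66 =66462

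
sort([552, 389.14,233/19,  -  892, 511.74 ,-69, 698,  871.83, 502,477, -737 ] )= [ - 892 , - 737, - 69, 233/19, 389.14,477,502, 511.74, 552, 698, 871.83]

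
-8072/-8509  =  8072/8509 = 0.95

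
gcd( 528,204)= 12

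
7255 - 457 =6798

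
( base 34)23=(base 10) 71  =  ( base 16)47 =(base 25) 2L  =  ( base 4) 1013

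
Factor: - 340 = -2^2 * 5^1 * 17^1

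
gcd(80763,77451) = 3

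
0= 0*4394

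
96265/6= 96265/6 = 16044.17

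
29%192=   29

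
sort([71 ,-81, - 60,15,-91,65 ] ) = [-91,-81,-60,15,65,71] 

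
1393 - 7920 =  - 6527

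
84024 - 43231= 40793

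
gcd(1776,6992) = 16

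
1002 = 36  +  966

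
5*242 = 1210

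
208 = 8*26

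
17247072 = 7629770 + 9617302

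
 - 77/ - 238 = 11/34 = 0.32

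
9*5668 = 51012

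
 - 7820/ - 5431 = 1 + 2389/5431 = 1.44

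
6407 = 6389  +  18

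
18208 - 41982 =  - 23774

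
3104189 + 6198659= 9302848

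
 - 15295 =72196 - 87491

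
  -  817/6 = - 137+5/6 = - 136.17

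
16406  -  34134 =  - 17728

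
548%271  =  6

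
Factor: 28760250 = 2^1*3^1*5^3*31^1*1237^1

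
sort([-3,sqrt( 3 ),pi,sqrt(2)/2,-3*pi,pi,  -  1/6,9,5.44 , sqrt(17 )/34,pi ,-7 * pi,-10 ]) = [ - 7*pi, - 10, - 3 * pi,  -  3, - 1/6,sqrt( 17)/34, sqrt(2)/2, sqrt(3),pi,pi,pi , 5.44, 9]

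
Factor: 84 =2^2*3^1*7^1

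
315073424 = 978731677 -663658253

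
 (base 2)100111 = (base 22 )1h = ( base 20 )1j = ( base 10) 39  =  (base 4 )213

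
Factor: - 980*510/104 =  - 62475/13 =- 3^1*5^2*7^2*13^( - 1)*17^1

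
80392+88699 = 169091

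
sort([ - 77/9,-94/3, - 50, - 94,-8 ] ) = [-94, - 50,-94/3, - 77/9, - 8 ]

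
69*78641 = 5426229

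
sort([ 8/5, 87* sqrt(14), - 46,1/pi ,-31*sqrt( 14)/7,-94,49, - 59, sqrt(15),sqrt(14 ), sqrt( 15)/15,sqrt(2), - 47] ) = [-94, - 59,-47, - 46,-31 * sqrt( 14 )/7, sqrt(15)/15  ,  1/pi,  sqrt(2),8/5,sqrt( 14),sqrt(15), 49,87*sqrt( 14) ]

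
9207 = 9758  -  551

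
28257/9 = 3139+2/3 = 3139.67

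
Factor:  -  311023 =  - 31^1 * 79^1 * 127^1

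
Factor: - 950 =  - 2^1*5^2*19^1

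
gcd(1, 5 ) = 1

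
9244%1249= 501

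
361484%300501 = 60983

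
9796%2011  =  1752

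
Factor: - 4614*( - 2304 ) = 10630656=2^9*3^3*769^1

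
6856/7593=6856/7593 = 0.90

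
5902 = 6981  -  1079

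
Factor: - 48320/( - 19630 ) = 32/13 = 2^5*13^( - 1) 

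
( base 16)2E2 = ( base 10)738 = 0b1011100010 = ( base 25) 14d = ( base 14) 3AA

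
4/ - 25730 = - 1+12863/12865= - 0.00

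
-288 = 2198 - 2486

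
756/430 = 378/215 =1.76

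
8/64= 1/8=   0.12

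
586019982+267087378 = 853107360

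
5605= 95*59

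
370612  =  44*8423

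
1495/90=299/18 = 16.61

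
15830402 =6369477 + 9460925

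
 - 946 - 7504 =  - 8450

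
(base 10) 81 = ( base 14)5b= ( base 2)1010001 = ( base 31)2J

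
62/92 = 31/46 = 0.67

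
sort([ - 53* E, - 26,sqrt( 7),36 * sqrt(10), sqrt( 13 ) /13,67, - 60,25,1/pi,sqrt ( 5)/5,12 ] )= [ - 53*E, - 60,- 26,sqrt( 13)/13,1/pi,sqrt( 5)/5,sqrt(7), 12,25,67, 36*sqrt(10) ] 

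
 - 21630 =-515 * 42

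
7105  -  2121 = 4984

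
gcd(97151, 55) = 1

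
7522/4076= 1+1723/2038 = 1.85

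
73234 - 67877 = 5357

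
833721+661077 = 1494798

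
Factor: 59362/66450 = 3^(-1 )*5^( - 2)*67^1 = 67/75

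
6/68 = 3/34 = 0.09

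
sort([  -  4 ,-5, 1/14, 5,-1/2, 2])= [ - 5, - 4,-1/2,1/14,  2, 5]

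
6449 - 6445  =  4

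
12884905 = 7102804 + 5782101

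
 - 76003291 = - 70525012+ - 5478279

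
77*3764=289828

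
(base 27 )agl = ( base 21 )hbf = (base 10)7743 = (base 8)17077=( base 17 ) 19d8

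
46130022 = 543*84954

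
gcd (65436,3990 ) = 798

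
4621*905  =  4182005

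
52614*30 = 1578420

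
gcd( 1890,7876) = 2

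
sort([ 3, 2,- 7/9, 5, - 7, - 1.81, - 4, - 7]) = [ - 7, - 7, - 4, - 1.81,-7/9,2, 3,5 ]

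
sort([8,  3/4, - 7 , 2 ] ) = [-7,3/4, 2,8]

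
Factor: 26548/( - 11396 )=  - 6637/2849 = - 7^( - 1)*11^( - 1)*37^( - 1)*6637^1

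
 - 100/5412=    - 1 + 1328/1353 = - 0.02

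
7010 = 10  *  701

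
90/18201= 30/6067 = 0.00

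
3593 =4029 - 436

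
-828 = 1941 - 2769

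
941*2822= 2655502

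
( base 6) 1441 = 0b110000001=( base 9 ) 467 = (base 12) 281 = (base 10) 385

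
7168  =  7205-37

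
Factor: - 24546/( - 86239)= 2^1*3^1* 4091^1 * 86239^( - 1 )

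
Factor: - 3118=-2^1*1559^1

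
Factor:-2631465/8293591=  - 3^2 * 5^1*58477^1 * 8293591^(-1) 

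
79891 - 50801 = 29090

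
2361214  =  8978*263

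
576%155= 111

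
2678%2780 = 2678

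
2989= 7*427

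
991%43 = 2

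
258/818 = 129/409 = 0.32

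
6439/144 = 6439/144 = 44.72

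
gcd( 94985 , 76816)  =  1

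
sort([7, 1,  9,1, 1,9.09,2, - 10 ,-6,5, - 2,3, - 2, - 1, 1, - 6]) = [ - 10, - 6, - 6, - 2, - 2, -1, 1 , 1,1, 1, 2, 3,5,7,9,9.09 ] 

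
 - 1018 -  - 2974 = 1956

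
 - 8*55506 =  - 444048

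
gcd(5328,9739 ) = 1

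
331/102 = 331/102 = 3.25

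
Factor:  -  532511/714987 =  - 3^( -4 ) * 13^(-1)*97^(  -  1 )*127^1*599^1 = - 76073/102141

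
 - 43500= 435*(-100)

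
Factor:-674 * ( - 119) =2^1*7^1*17^1 *337^1 = 80206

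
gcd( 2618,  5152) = 14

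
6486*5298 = 34362828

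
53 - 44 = 9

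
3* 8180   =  24540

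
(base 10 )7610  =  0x1dba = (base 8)16672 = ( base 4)1312322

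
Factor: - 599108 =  - 2^2*19^1 * 7883^1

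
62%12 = 2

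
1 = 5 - 4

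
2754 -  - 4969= 7723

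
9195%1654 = 925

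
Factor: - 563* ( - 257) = 257^1*563^1= 144691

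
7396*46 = 340216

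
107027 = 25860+81167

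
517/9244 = 517/9244 = 0.06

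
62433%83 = 17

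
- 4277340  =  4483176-8760516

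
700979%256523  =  187933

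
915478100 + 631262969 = 1546741069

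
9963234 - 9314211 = 649023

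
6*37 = 222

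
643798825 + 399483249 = 1043282074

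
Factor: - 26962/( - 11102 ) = 17/7= 7^( - 1 )*17^1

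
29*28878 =837462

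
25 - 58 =-33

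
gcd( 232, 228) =4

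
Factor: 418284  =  2^2*3^4*1291^1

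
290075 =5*58015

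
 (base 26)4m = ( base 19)6c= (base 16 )7e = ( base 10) 126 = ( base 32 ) 3U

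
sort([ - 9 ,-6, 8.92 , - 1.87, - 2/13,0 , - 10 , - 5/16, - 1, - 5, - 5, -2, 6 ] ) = [-10,  -  9, - 6, -5, - 5, - 2 , - 1.87, - 1,- 5/16, -2/13,0, 6 , 8.92]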